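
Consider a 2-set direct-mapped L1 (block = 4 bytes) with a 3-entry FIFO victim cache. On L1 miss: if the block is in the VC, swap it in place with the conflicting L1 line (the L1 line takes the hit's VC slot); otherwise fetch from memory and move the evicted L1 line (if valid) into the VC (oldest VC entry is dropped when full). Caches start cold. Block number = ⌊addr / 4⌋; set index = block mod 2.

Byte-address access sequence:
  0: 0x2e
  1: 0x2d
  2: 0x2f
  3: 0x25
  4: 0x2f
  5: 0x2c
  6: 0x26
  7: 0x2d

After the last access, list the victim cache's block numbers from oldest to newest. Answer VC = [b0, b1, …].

  [0] addr=0x2e blk=11 s=1: MISS | VC []
  [1] addr=0x2d blk=11 s=1: L1-HIT | VC []
  [2] addr=0x2f blk=11 s=1: L1-HIT | VC []
  [3] addr=0x25 blk=9 s=1: MISS | VC [11]
  [4] addr=0x2f blk=11 s=1: VC-HIT | VC [9]
  [5] addr=0x2c blk=11 s=1: L1-HIT | VC [9]
  [6] addr=0x26 blk=9 s=1: VC-HIT | VC [11]
  [7] addr=0x2d blk=11 s=1: VC-HIT | VC [9]

VC = [9]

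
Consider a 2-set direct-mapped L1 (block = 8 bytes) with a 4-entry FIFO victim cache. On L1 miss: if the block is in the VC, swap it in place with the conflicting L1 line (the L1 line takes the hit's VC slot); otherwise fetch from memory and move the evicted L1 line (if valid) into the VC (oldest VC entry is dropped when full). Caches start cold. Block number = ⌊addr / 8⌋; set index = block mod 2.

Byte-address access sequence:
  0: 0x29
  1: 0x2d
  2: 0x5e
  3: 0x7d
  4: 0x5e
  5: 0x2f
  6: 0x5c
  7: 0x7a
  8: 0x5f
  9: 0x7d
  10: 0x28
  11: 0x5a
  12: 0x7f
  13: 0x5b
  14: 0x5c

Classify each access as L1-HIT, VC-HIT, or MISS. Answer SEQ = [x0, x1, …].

SEQ = [MISS, L1-HIT, MISS, MISS, VC-HIT, VC-HIT, VC-HIT, VC-HIT, VC-HIT, VC-HIT, VC-HIT, VC-HIT, VC-HIT, VC-HIT, L1-HIT]

#0 0x29→b5/s1 MISS; vc=[]
#1 0x2d→b5/s1 L1-HIT; vc=[]
#2 0x5e→b11/s1 MISS; vc=[5]
#3 0x7d→b15/s1 MISS; vc=[5,11]
#4 0x5e→b11/s1 VC-HIT; vc=[5,15]
#5 0x2f→b5/s1 VC-HIT; vc=[11,15]
#6 0x5c→b11/s1 VC-HIT; vc=[5,15]
#7 0x7a→b15/s1 VC-HIT; vc=[5,11]
#8 0x5f→b11/s1 VC-HIT; vc=[5,15]
#9 0x7d→b15/s1 VC-HIT; vc=[5,11]
#10 0x28→b5/s1 VC-HIT; vc=[15,11]
#11 0x5a→b11/s1 VC-HIT; vc=[15,5]
#12 0x7f→b15/s1 VC-HIT; vc=[11,5]
#13 0x5b→b11/s1 VC-HIT; vc=[15,5]
#14 0x5c→b11/s1 L1-HIT; vc=[15,5]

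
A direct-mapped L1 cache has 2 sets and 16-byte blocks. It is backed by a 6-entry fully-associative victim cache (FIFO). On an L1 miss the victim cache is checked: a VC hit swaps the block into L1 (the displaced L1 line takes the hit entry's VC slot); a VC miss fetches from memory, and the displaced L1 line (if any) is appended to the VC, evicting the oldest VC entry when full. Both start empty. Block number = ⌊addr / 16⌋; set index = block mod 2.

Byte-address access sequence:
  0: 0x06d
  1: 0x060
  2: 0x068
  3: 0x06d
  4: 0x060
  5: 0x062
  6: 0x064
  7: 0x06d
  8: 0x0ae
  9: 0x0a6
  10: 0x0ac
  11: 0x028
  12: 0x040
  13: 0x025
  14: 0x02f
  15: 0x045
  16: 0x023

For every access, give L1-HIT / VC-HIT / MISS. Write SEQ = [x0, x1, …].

#0 0x6d→b6/s0 MISS; vc=[]
#1 0x60→b6/s0 L1-HIT; vc=[]
#2 0x68→b6/s0 L1-HIT; vc=[]
#3 0x6d→b6/s0 L1-HIT; vc=[]
#4 0x60→b6/s0 L1-HIT; vc=[]
#5 0x62→b6/s0 L1-HIT; vc=[]
#6 0x64→b6/s0 L1-HIT; vc=[]
#7 0x6d→b6/s0 L1-HIT; vc=[]
#8 0xae→b10/s0 MISS; vc=[6]
#9 0xa6→b10/s0 L1-HIT; vc=[6]
#10 0xac→b10/s0 L1-HIT; vc=[6]
#11 0x28→b2/s0 MISS; vc=[6,10]
#12 0x40→b4/s0 MISS; vc=[6,10,2]
#13 0x25→b2/s0 VC-HIT; vc=[6,10,4]
#14 0x2f→b2/s0 L1-HIT; vc=[6,10,4]
#15 0x45→b4/s0 VC-HIT; vc=[6,10,2]
#16 0x23→b2/s0 VC-HIT; vc=[6,10,4]

SEQ = [MISS, L1-HIT, L1-HIT, L1-HIT, L1-HIT, L1-HIT, L1-HIT, L1-HIT, MISS, L1-HIT, L1-HIT, MISS, MISS, VC-HIT, L1-HIT, VC-HIT, VC-HIT]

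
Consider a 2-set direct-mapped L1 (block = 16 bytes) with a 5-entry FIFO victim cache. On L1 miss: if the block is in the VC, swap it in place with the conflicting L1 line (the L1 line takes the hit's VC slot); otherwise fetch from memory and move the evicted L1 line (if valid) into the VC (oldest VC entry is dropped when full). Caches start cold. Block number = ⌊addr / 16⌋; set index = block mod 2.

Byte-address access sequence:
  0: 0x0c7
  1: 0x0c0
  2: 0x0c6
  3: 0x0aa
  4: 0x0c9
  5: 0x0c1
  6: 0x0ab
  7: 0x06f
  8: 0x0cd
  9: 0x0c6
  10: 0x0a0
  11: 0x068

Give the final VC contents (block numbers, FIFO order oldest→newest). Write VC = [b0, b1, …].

0: 0xc7 (blk 12, set 0) → MISS  vc=[]
1: 0xc0 (blk 12, set 0) → L1-HIT  vc=[]
2: 0xc6 (blk 12, set 0) → L1-HIT  vc=[]
3: 0xaa (blk 10, set 0) → MISS  vc=[12]
4: 0xc9 (blk 12, set 0) → VC-HIT  vc=[10]
5: 0xc1 (blk 12, set 0) → L1-HIT  vc=[10]
6: 0xab (blk 10, set 0) → VC-HIT  vc=[12]
7: 0x6f (blk 6, set 0) → MISS  vc=[12, 10]
8: 0xcd (blk 12, set 0) → VC-HIT  vc=[6, 10]
9: 0xc6 (blk 12, set 0) → L1-HIT  vc=[6, 10]
10: 0xa0 (blk 10, set 0) → VC-HIT  vc=[6, 12]
11: 0x68 (blk 6, set 0) → VC-HIT  vc=[10, 12]

VC = [10, 12]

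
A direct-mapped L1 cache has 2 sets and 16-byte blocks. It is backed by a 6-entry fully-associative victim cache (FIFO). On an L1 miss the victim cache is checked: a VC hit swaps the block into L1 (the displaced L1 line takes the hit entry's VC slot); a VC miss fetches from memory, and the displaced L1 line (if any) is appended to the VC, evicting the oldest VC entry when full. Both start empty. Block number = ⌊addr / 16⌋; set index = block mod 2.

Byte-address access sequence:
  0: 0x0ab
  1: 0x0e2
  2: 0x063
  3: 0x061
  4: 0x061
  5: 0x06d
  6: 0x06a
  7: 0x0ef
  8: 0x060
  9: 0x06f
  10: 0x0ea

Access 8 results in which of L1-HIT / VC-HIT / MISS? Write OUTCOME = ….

0: 0xab (blk 10, set 0) → MISS  vc=[]
1: 0xe2 (blk 14, set 0) → MISS  vc=[10]
2: 0x63 (blk 6, set 0) → MISS  vc=[10, 14]
3: 0x61 (blk 6, set 0) → L1-HIT  vc=[10, 14]
4: 0x61 (blk 6, set 0) → L1-HIT  vc=[10, 14]
5: 0x6d (blk 6, set 0) → L1-HIT  vc=[10, 14]
6: 0x6a (blk 6, set 0) → L1-HIT  vc=[10, 14]
7: 0xef (blk 14, set 0) → VC-HIT  vc=[10, 6]
8: 0x60 (blk 6, set 0) → VC-HIT  vc=[10, 14]
9: 0x6f (blk 6, set 0) → L1-HIT  vc=[10, 14]
10: 0xea (blk 14, set 0) → VC-HIT  vc=[10, 6]

OUTCOME = VC-HIT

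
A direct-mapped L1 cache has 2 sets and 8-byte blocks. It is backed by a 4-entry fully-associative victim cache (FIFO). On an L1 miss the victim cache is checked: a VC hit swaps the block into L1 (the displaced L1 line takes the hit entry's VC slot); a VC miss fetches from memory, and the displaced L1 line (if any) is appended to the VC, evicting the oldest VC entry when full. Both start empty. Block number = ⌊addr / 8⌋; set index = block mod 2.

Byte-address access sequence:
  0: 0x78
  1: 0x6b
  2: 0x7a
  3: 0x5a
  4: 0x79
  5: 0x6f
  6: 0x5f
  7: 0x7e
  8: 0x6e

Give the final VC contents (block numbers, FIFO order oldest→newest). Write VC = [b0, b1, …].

VC = [11, 15]

  [0] addr=0x78 blk=15 s=1: MISS | VC []
  [1] addr=0x6b blk=13 s=1: MISS | VC [15]
  [2] addr=0x7a blk=15 s=1: VC-HIT | VC [13]
  [3] addr=0x5a blk=11 s=1: MISS | VC [13, 15]
  [4] addr=0x79 blk=15 s=1: VC-HIT | VC [13, 11]
  [5] addr=0x6f blk=13 s=1: VC-HIT | VC [15, 11]
  [6] addr=0x5f blk=11 s=1: VC-HIT | VC [15, 13]
  [7] addr=0x7e blk=15 s=1: VC-HIT | VC [11, 13]
  [8] addr=0x6e blk=13 s=1: VC-HIT | VC [11, 15]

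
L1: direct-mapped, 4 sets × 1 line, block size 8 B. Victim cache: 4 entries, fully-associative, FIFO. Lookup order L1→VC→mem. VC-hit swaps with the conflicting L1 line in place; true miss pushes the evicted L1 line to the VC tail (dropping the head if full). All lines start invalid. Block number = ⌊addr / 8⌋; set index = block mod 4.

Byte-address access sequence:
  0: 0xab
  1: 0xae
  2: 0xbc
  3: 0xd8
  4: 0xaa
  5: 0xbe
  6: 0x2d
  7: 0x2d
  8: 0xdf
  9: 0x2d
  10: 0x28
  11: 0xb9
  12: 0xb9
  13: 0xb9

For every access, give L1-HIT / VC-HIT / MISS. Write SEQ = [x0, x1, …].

SEQ = [MISS, L1-HIT, MISS, MISS, L1-HIT, VC-HIT, MISS, L1-HIT, VC-HIT, L1-HIT, L1-HIT, VC-HIT, L1-HIT, L1-HIT]

  [0] addr=0xab blk=21 s=1: MISS | VC []
  [1] addr=0xae blk=21 s=1: L1-HIT | VC []
  [2] addr=0xbc blk=23 s=3: MISS | VC []
  [3] addr=0xd8 blk=27 s=3: MISS | VC [23]
  [4] addr=0xaa blk=21 s=1: L1-HIT | VC [23]
  [5] addr=0xbe blk=23 s=3: VC-HIT | VC [27]
  [6] addr=0x2d blk=5 s=1: MISS | VC [27, 21]
  [7] addr=0x2d blk=5 s=1: L1-HIT | VC [27, 21]
  [8] addr=0xdf blk=27 s=3: VC-HIT | VC [23, 21]
  [9] addr=0x2d blk=5 s=1: L1-HIT | VC [23, 21]
  [10] addr=0x28 blk=5 s=1: L1-HIT | VC [23, 21]
  [11] addr=0xb9 blk=23 s=3: VC-HIT | VC [27, 21]
  [12] addr=0xb9 blk=23 s=3: L1-HIT | VC [27, 21]
  [13] addr=0xb9 blk=23 s=3: L1-HIT | VC [27, 21]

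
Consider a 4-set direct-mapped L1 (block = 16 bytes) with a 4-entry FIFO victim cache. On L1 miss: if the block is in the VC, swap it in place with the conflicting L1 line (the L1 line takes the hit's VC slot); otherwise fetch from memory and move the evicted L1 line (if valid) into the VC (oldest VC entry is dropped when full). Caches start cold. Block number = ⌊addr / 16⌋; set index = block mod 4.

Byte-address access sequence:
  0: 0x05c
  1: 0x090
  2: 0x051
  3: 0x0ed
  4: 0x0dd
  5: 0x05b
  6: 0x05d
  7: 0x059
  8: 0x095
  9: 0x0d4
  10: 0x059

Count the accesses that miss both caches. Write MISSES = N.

MISSES = 4

  [0] addr=0x5c blk=5 s=1: MISS | VC []
  [1] addr=0x90 blk=9 s=1: MISS | VC [5]
  [2] addr=0x51 blk=5 s=1: VC-HIT | VC [9]
  [3] addr=0xed blk=14 s=2: MISS | VC [9]
  [4] addr=0xdd blk=13 s=1: MISS | VC [9, 5]
  [5] addr=0x5b blk=5 s=1: VC-HIT | VC [9, 13]
  [6] addr=0x5d blk=5 s=1: L1-HIT | VC [9, 13]
  [7] addr=0x59 blk=5 s=1: L1-HIT | VC [9, 13]
  [8] addr=0x95 blk=9 s=1: VC-HIT | VC [5, 13]
  [9] addr=0xd4 blk=13 s=1: VC-HIT | VC [5, 9]
  [10] addr=0x59 blk=5 s=1: VC-HIT | VC [13, 9]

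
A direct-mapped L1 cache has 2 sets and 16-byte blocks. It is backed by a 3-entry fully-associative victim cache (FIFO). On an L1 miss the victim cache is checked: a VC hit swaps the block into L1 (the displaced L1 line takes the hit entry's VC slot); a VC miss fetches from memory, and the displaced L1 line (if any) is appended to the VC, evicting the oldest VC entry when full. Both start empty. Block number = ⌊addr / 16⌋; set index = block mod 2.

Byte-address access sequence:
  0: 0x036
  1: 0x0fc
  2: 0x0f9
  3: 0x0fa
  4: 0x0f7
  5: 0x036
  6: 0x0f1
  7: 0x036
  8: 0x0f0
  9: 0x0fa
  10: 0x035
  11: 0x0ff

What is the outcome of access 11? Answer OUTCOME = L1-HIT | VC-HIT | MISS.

OUTCOME = VC-HIT

#0 0x36→b3/s1 MISS; vc=[]
#1 0xfc→b15/s1 MISS; vc=[3]
#2 0xf9→b15/s1 L1-HIT; vc=[3]
#3 0xfa→b15/s1 L1-HIT; vc=[3]
#4 0xf7→b15/s1 L1-HIT; vc=[3]
#5 0x36→b3/s1 VC-HIT; vc=[15]
#6 0xf1→b15/s1 VC-HIT; vc=[3]
#7 0x36→b3/s1 VC-HIT; vc=[15]
#8 0xf0→b15/s1 VC-HIT; vc=[3]
#9 0xfa→b15/s1 L1-HIT; vc=[3]
#10 0x35→b3/s1 VC-HIT; vc=[15]
#11 0xff→b15/s1 VC-HIT; vc=[3]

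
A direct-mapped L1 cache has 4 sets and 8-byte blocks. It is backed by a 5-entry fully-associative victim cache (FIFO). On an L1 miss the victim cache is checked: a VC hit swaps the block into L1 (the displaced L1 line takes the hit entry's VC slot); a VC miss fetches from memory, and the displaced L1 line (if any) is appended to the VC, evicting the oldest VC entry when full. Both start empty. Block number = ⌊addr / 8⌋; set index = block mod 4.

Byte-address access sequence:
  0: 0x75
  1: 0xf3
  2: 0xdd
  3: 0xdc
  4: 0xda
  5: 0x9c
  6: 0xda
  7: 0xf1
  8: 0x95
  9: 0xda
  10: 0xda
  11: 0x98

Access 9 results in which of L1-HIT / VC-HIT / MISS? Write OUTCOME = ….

  [0] addr=0x75 blk=14 s=2: MISS | VC []
  [1] addr=0xf3 blk=30 s=2: MISS | VC [14]
  [2] addr=0xdd blk=27 s=3: MISS | VC [14]
  [3] addr=0xdc blk=27 s=3: L1-HIT | VC [14]
  [4] addr=0xda blk=27 s=3: L1-HIT | VC [14]
  [5] addr=0x9c blk=19 s=3: MISS | VC [14, 27]
  [6] addr=0xda blk=27 s=3: VC-HIT | VC [14, 19]
  [7] addr=0xf1 blk=30 s=2: L1-HIT | VC [14, 19]
  [8] addr=0x95 blk=18 s=2: MISS | VC [14, 19, 30]
  [9] addr=0xda blk=27 s=3: L1-HIT | VC [14, 19, 30]
  [10] addr=0xda blk=27 s=3: L1-HIT | VC [14, 19, 30]
  [11] addr=0x98 blk=19 s=3: VC-HIT | VC [14, 27, 30]

OUTCOME = L1-HIT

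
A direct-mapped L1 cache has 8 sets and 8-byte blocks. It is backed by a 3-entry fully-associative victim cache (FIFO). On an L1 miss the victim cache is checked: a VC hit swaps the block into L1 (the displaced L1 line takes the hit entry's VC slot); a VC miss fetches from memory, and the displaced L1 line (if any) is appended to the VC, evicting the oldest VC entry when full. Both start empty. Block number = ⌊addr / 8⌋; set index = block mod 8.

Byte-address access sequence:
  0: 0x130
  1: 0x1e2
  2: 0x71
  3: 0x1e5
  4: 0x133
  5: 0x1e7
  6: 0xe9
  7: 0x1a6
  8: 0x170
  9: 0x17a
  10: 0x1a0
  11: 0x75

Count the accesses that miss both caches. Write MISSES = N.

MISSES = 7

  [0] addr=0x130 blk=38 s=6: MISS | VC []
  [1] addr=0x1e2 blk=60 s=4: MISS | VC []
  [2] addr=0x71 blk=14 s=6: MISS | VC [38]
  [3] addr=0x1e5 blk=60 s=4: L1-HIT | VC [38]
  [4] addr=0x133 blk=38 s=6: VC-HIT | VC [14]
  [5] addr=0x1e7 blk=60 s=4: L1-HIT | VC [14]
  [6] addr=0xe9 blk=29 s=5: MISS | VC [14]
  [7] addr=0x1a6 blk=52 s=4: MISS | VC [14, 60]
  [8] addr=0x170 blk=46 s=6: MISS | VC [14, 60, 38]
  [9] addr=0x17a blk=47 s=7: MISS | VC [14, 60, 38]
  [10] addr=0x1a0 blk=52 s=4: L1-HIT | VC [14, 60, 38]
  [11] addr=0x75 blk=14 s=6: VC-HIT | VC [46, 60, 38]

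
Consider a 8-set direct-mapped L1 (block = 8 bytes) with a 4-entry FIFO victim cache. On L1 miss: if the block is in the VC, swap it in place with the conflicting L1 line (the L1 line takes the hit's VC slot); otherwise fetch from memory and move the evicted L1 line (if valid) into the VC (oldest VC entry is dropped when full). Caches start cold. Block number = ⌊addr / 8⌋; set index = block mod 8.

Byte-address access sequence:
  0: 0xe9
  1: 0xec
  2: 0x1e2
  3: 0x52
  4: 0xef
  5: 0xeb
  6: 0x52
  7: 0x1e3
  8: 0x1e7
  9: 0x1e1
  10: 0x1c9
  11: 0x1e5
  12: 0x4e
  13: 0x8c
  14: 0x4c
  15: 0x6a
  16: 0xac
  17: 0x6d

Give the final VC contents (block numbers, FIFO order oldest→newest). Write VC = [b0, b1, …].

#0 0xe9→b29/s5 MISS; vc=[]
#1 0xec→b29/s5 L1-HIT; vc=[]
#2 0x1e2→b60/s4 MISS; vc=[]
#3 0x52→b10/s2 MISS; vc=[]
#4 0xef→b29/s5 L1-HIT; vc=[]
#5 0xeb→b29/s5 L1-HIT; vc=[]
#6 0x52→b10/s2 L1-HIT; vc=[]
#7 0x1e3→b60/s4 L1-HIT; vc=[]
#8 0x1e7→b60/s4 L1-HIT; vc=[]
#9 0x1e1→b60/s4 L1-HIT; vc=[]
#10 0x1c9→b57/s1 MISS; vc=[]
#11 0x1e5→b60/s4 L1-HIT; vc=[]
#12 0x4e→b9/s1 MISS; vc=[57]
#13 0x8c→b17/s1 MISS; vc=[57,9]
#14 0x4c→b9/s1 VC-HIT; vc=[57,17]
#15 0x6a→b13/s5 MISS; vc=[57,17,29]
#16 0xac→b21/s5 MISS; vc=[57,17,29,13]
#17 0x6d→b13/s5 VC-HIT; vc=[57,17,29,21]

VC = [57, 17, 29, 21]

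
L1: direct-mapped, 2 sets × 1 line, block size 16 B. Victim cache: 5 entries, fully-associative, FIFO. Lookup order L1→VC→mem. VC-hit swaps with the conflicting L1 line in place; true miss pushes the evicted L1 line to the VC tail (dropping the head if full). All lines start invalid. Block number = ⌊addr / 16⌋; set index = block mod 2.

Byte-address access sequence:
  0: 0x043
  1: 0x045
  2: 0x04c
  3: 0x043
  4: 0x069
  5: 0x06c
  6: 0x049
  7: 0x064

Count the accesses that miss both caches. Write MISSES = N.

MISSES = 2

0: 0x43 (blk 4, set 0) → MISS  vc=[]
1: 0x45 (blk 4, set 0) → L1-HIT  vc=[]
2: 0x4c (blk 4, set 0) → L1-HIT  vc=[]
3: 0x43 (blk 4, set 0) → L1-HIT  vc=[]
4: 0x69 (blk 6, set 0) → MISS  vc=[4]
5: 0x6c (blk 6, set 0) → L1-HIT  vc=[4]
6: 0x49 (blk 4, set 0) → VC-HIT  vc=[6]
7: 0x64 (blk 6, set 0) → VC-HIT  vc=[4]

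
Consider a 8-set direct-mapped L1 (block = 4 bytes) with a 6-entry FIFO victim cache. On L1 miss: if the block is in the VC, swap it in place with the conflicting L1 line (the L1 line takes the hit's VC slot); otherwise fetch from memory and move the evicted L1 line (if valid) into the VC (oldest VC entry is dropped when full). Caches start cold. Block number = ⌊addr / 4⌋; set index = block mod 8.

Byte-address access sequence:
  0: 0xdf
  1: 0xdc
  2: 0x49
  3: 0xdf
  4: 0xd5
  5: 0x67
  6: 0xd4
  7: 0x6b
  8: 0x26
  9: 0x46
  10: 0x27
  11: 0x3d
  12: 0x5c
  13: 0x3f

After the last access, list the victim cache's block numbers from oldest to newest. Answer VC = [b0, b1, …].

  [0] addr=0xdf blk=55 s=7: MISS | VC []
  [1] addr=0xdc blk=55 s=7: L1-HIT | VC []
  [2] addr=0x49 blk=18 s=2: MISS | VC []
  [3] addr=0xdf blk=55 s=7: L1-HIT | VC []
  [4] addr=0xd5 blk=53 s=5: MISS | VC []
  [5] addr=0x67 blk=25 s=1: MISS | VC []
  [6] addr=0xd4 blk=53 s=5: L1-HIT | VC []
  [7] addr=0x6b blk=26 s=2: MISS | VC [18]
  [8] addr=0x26 blk=9 s=1: MISS | VC [18, 25]
  [9] addr=0x46 blk=17 s=1: MISS | VC [18, 25, 9]
  [10] addr=0x27 blk=9 s=1: VC-HIT | VC [18, 25, 17]
  [11] addr=0x3d blk=15 s=7: MISS | VC [18, 25, 17, 55]
  [12] addr=0x5c blk=23 s=7: MISS | VC [18, 25, 17, 55, 15]
  [13] addr=0x3f blk=15 s=7: VC-HIT | VC [18, 25, 17, 55, 23]

VC = [18, 25, 17, 55, 23]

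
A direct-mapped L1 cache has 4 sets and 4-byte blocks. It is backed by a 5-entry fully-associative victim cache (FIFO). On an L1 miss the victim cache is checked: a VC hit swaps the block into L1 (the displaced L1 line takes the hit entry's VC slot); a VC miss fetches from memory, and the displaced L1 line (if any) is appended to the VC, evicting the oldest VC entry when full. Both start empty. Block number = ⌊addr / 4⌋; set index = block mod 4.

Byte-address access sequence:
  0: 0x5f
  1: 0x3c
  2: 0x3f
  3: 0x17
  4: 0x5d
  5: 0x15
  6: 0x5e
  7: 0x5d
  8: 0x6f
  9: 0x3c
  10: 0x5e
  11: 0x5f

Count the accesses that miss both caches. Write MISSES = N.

MISSES = 4

0: 0x5f (blk 23, set 3) → MISS  vc=[]
1: 0x3c (blk 15, set 3) → MISS  vc=[23]
2: 0x3f (blk 15, set 3) → L1-HIT  vc=[23]
3: 0x17 (blk 5, set 1) → MISS  vc=[23]
4: 0x5d (blk 23, set 3) → VC-HIT  vc=[15]
5: 0x15 (blk 5, set 1) → L1-HIT  vc=[15]
6: 0x5e (blk 23, set 3) → L1-HIT  vc=[15]
7: 0x5d (blk 23, set 3) → L1-HIT  vc=[15]
8: 0x6f (blk 27, set 3) → MISS  vc=[15, 23]
9: 0x3c (blk 15, set 3) → VC-HIT  vc=[27, 23]
10: 0x5e (blk 23, set 3) → VC-HIT  vc=[27, 15]
11: 0x5f (blk 23, set 3) → L1-HIT  vc=[27, 15]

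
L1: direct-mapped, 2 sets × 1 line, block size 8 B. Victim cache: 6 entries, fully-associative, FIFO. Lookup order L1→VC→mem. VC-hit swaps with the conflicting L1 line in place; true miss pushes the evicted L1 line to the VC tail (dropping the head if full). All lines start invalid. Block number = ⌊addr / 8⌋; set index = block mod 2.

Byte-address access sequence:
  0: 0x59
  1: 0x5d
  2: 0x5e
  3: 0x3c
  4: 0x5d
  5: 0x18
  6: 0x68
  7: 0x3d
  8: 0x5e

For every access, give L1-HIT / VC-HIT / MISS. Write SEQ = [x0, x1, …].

SEQ = [MISS, L1-HIT, L1-HIT, MISS, VC-HIT, MISS, MISS, VC-HIT, VC-HIT]

  [0] addr=0x59 blk=11 s=1: MISS | VC []
  [1] addr=0x5d blk=11 s=1: L1-HIT | VC []
  [2] addr=0x5e blk=11 s=1: L1-HIT | VC []
  [3] addr=0x3c blk=7 s=1: MISS | VC [11]
  [4] addr=0x5d blk=11 s=1: VC-HIT | VC [7]
  [5] addr=0x18 blk=3 s=1: MISS | VC [7, 11]
  [6] addr=0x68 blk=13 s=1: MISS | VC [7, 11, 3]
  [7] addr=0x3d blk=7 s=1: VC-HIT | VC [13, 11, 3]
  [8] addr=0x5e blk=11 s=1: VC-HIT | VC [13, 7, 3]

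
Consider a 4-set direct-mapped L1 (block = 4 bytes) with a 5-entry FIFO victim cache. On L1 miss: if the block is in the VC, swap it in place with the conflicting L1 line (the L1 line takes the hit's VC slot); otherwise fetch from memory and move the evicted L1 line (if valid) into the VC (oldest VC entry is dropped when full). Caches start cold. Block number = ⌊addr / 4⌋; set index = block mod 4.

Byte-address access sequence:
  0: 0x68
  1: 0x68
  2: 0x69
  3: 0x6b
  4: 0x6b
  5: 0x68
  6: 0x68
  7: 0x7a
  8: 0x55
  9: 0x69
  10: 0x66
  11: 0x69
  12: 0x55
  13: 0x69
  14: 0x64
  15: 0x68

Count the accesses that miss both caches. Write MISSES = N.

MISSES = 4

  [0] addr=0x68 blk=26 s=2: MISS | VC []
  [1] addr=0x68 blk=26 s=2: L1-HIT | VC []
  [2] addr=0x69 blk=26 s=2: L1-HIT | VC []
  [3] addr=0x6b blk=26 s=2: L1-HIT | VC []
  [4] addr=0x6b blk=26 s=2: L1-HIT | VC []
  [5] addr=0x68 blk=26 s=2: L1-HIT | VC []
  [6] addr=0x68 blk=26 s=2: L1-HIT | VC []
  [7] addr=0x7a blk=30 s=2: MISS | VC [26]
  [8] addr=0x55 blk=21 s=1: MISS | VC [26]
  [9] addr=0x69 blk=26 s=2: VC-HIT | VC [30]
  [10] addr=0x66 blk=25 s=1: MISS | VC [30, 21]
  [11] addr=0x69 blk=26 s=2: L1-HIT | VC [30, 21]
  [12] addr=0x55 blk=21 s=1: VC-HIT | VC [30, 25]
  [13] addr=0x69 blk=26 s=2: L1-HIT | VC [30, 25]
  [14] addr=0x64 blk=25 s=1: VC-HIT | VC [30, 21]
  [15] addr=0x68 blk=26 s=2: L1-HIT | VC [30, 21]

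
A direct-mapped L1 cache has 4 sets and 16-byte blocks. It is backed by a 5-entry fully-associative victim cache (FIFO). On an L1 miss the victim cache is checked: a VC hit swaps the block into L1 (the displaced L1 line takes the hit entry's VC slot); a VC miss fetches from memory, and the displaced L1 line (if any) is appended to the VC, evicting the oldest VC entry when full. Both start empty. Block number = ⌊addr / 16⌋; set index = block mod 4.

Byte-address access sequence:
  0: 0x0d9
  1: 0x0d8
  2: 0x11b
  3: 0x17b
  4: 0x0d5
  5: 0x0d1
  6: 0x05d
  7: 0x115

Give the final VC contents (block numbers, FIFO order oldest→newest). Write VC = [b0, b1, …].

VC = [5, 13]

0: 0xd9 (blk 13, set 1) → MISS  vc=[]
1: 0xd8 (blk 13, set 1) → L1-HIT  vc=[]
2: 0x11b (blk 17, set 1) → MISS  vc=[13]
3: 0x17b (blk 23, set 3) → MISS  vc=[13]
4: 0xd5 (blk 13, set 1) → VC-HIT  vc=[17]
5: 0xd1 (blk 13, set 1) → L1-HIT  vc=[17]
6: 0x5d (blk 5, set 1) → MISS  vc=[17, 13]
7: 0x115 (blk 17, set 1) → VC-HIT  vc=[5, 13]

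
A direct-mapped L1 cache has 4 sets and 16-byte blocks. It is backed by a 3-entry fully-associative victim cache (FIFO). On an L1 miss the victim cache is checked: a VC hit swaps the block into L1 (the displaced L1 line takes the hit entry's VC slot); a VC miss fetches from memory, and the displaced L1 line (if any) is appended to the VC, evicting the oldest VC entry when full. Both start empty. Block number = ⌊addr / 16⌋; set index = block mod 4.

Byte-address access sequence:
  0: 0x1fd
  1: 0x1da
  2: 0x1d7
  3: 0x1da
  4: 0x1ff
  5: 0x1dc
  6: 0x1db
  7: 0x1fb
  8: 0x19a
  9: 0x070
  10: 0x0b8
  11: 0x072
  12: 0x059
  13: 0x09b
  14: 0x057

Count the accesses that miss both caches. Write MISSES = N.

MISSES = 7

#0 0x1fd→b31/s3 MISS; vc=[]
#1 0x1da→b29/s1 MISS; vc=[]
#2 0x1d7→b29/s1 L1-HIT; vc=[]
#3 0x1da→b29/s1 L1-HIT; vc=[]
#4 0x1ff→b31/s3 L1-HIT; vc=[]
#5 0x1dc→b29/s1 L1-HIT; vc=[]
#6 0x1db→b29/s1 L1-HIT; vc=[]
#7 0x1fb→b31/s3 L1-HIT; vc=[]
#8 0x19a→b25/s1 MISS; vc=[29]
#9 0x70→b7/s3 MISS; vc=[29,31]
#10 0xb8→b11/s3 MISS; vc=[29,31,7]
#11 0x72→b7/s3 VC-HIT; vc=[29,31,11]
#12 0x59→b5/s1 MISS; vc=[31,11,25]
#13 0x9b→b9/s1 MISS; vc=[11,25,5]
#14 0x57→b5/s1 VC-HIT; vc=[11,25,9]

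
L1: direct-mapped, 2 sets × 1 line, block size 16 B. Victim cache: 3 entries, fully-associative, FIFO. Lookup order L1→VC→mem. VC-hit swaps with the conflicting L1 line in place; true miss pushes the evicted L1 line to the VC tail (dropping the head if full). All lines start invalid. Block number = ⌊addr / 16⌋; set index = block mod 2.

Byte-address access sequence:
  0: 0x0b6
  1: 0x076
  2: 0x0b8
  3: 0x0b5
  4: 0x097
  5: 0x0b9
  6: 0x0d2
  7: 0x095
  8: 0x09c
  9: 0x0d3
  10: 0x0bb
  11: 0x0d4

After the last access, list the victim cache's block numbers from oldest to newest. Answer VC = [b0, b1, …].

VC = [7, 9, 11]

0: 0xb6 (blk 11, set 1) → MISS  vc=[]
1: 0x76 (blk 7, set 1) → MISS  vc=[11]
2: 0xb8 (blk 11, set 1) → VC-HIT  vc=[7]
3: 0xb5 (blk 11, set 1) → L1-HIT  vc=[7]
4: 0x97 (blk 9, set 1) → MISS  vc=[7, 11]
5: 0xb9 (blk 11, set 1) → VC-HIT  vc=[7, 9]
6: 0xd2 (blk 13, set 1) → MISS  vc=[7, 9, 11]
7: 0x95 (blk 9, set 1) → VC-HIT  vc=[7, 13, 11]
8: 0x9c (blk 9, set 1) → L1-HIT  vc=[7, 13, 11]
9: 0xd3 (blk 13, set 1) → VC-HIT  vc=[7, 9, 11]
10: 0xbb (blk 11, set 1) → VC-HIT  vc=[7, 9, 13]
11: 0xd4 (blk 13, set 1) → VC-HIT  vc=[7, 9, 11]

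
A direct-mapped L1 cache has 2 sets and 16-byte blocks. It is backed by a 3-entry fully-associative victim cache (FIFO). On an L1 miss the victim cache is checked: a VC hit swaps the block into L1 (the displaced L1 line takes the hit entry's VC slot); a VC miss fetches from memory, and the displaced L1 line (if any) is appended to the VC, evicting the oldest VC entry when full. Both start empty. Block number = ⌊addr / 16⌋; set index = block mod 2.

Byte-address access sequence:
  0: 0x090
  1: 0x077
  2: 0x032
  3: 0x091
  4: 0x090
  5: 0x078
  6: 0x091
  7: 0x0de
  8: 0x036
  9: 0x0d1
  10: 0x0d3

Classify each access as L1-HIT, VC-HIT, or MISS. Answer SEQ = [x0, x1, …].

#0 0x90→b9/s1 MISS; vc=[]
#1 0x77→b7/s1 MISS; vc=[9]
#2 0x32→b3/s1 MISS; vc=[9,7]
#3 0x91→b9/s1 VC-HIT; vc=[3,7]
#4 0x90→b9/s1 L1-HIT; vc=[3,7]
#5 0x78→b7/s1 VC-HIT; vc=[3,9]
#6 0x91→b9/s1 VC-HIT; vc=[3,7]
#7 0xde→b13/s1 MISS; vc=[3,7,9]
#8 0x36→b3/s1 VC-HIT; vc=[13,7,9]
#9 0xd1→b13/s1 VC-HIT; vc=[3,7,9]
#10 0xd3→b13/s1 L1-HIT; vc=[3,7,9]

SEQ = [MISS, MISS, MISS, VC-HIT, L1-HIT, VC-HIT, VC-HIT, MISS, VC-HIT, VC-HIT, L1-HIT]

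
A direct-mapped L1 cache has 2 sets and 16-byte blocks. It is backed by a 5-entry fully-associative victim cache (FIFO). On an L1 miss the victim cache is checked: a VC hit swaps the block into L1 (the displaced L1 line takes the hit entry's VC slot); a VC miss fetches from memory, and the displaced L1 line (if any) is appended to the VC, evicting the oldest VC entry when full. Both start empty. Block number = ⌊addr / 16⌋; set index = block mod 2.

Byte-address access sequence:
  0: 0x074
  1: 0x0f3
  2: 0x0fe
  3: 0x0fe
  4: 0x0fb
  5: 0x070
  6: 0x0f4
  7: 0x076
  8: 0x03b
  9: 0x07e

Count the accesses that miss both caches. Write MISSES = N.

MISSES = 3

  [0] addr=0x74 blk=7 s=1: MISS | VC []
  [1] addr=0xf3 blk=15 s=1: MISS | VC [7]
  [2] addr=0xfe blk=15 s=1: L1-HIT | VC [7]
  [3] addr=0xfe blk=15 s=1: L1-HIT | VC [7]
  [4] addr=0xfb blk=15 s=1: L1-HIT | VC [7]
  [5] addr=0x70 blk=7 s=1: VC-HIT | VC [15]
  [6] addr=0xf4 blk=15 s=1: VC-HIT | VC [7]
  [7] addr=0x76 blk=7 s=1: VC-HIT | VC [15]
  [8] addr=0x3b blk=3 s=1: MISS | VC [15, 7]
  [9] addr=0x7e blk=7 s=1: VC-HIT | VC [15, 3]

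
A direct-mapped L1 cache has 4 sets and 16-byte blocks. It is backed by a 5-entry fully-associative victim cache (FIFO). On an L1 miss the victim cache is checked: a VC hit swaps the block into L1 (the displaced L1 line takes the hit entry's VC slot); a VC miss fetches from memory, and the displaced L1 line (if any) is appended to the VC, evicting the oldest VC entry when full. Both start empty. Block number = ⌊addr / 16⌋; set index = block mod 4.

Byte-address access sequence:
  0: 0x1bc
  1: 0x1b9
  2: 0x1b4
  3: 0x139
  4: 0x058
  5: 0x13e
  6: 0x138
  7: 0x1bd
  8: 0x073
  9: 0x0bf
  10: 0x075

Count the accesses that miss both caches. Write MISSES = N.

#0 0x1bc→b27/s3 MISS; vc=[]
#1 0x1b9→b27/s3 L1-HIT; vc=[]
#2 0x1b4→b27/s3 L1-HIT; vc=[]
#3 0x139→b19/s3 MISS; vc=[27]
#4 0x58→b5/s1 MISS; vc=[27]
#5 0x13e→b19/s3 L1-HIT; vc=[27]
#6 0x138→b19/s3 L1-HIT; vc=[27]
#7 0x1bd→b27/s3 VC-HIT; vc=[19]
#8 0x73→b7/s3 MISS; vc=[19,27]
#9 0xbf→b11/s3 MISS; vc=[19,27,7]
#10 0x75→b7/s3 VC-HIT; vc=[19,27,11]

MISSES = 5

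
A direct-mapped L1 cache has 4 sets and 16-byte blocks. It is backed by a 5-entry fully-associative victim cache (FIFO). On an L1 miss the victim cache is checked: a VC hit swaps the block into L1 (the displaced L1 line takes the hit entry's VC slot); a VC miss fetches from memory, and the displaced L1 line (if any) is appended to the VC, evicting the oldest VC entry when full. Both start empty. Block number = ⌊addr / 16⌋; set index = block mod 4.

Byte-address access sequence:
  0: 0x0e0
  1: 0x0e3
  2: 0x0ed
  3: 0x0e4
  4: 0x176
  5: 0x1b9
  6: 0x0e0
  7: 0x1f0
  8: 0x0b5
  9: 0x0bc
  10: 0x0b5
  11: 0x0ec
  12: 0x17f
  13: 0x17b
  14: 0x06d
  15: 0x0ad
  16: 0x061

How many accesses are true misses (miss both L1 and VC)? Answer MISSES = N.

MISSES = 7

  [0] addr=0xe0 blk=14 s=2: MISS | VC []
  [1] addr=0xe3 blk=14 s=2: L1-HIT | VC []
  [2] addr=0xed blk=14 s=2: L1-HIT | VC []
  [3] addr=0xe4 blk=14 s=2: L1-HIT | VC []
  [4] addr=0x176 blk=23 s=3: MISS | VC []
  [5] addr=0x1b9 blk=27 s=3: MISS | VC [23]
  [6] addr=0xe0 blk=14 s=2: L1-HIT | VC [23]
  [7] addr=0x1f0 blk=31 s=3: MISS | VC [23, 27]
  [8] addr=0xb5 blk=11 s=3: MISS | VC [23, 27, 31]
  [9] addr=0xbc blk=11 s=3: L1-HIT | VC [23, 27, 31]
  [10] addr=0xb5 blk=11 s=3: L1-HIT | VC [23, 27, 31]
  [11] addr=0xec blk=14 s=2: L1-HIT | VC [23, 27, 31]
  [12] addr=0x17f blk=23 s=3: VC-HIT | VC [11, 27, 31]
  [13] addr=0x17b blk=23 s=3: L1-HIT | VC [11, 27, 31]
  [14] addr=0x6d blk=6 s=2: MISS | VC [11, 27, 31, 14]
  [15] addr=0xad blk=10 s=2: MISS | VC [11, 27, 31, 14, 6]
  [16] addr=0x61 blk=6 s=2: VC-HIT | VC [11, 27, 31, 14, 10]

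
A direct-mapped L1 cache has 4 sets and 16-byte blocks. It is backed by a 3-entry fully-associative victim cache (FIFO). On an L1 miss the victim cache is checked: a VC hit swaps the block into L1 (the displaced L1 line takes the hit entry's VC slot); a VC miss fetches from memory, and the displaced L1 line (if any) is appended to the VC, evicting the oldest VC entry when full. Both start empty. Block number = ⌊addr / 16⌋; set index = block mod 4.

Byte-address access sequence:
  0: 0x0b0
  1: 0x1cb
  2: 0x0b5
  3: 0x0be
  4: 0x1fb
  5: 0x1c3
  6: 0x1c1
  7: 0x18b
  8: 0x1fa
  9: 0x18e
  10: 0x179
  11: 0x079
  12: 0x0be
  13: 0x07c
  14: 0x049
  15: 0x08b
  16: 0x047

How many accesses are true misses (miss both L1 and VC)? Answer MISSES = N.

MISSES = 9

#0 0xb0→b11/s3 MISS; vc=[]
#1 0x1cb→b28/s0 MISS; vc=[]
#2 0xb5→b11/s3 L1-HIT; vc=[]
#3 0xbe→b11/s3 L1-HIT; vc=[]
#4 0x1fb→b31/s3 MISS; vc=[11]
#5 0x1c3→b28/s0 L1-HIT; vc=[11]
#6 0x1c1→b28/s0 L1-HIT; vc=[11]
#7 0x18b→b24/s0 MISS; vc=[11,28]
#8 0x1fa→b31/s3 L1-HIT; vc=[11,28]
#9 0x18e→b24/s0 L1-HIT; vc=[11,28]
#10 0x179→b23/s3 MISS; vc=[11,28,31]
#11 0x79→b7/s3 MISS; vc=[28,31,23]
#12 0xbe→b11/s3 MISS; vc=[31,23,7]
#13 0x7c→b7/s3 VC-HIT; vc=[31,23,11]
#14 0x49→b4/s0 MISS; vc=[23,11,24]
#15 0x8b→b8/s0 MISS; vc=[11,24,4]
#16 0x47→b4/s0 VC-HIT; vc=[11,24,8]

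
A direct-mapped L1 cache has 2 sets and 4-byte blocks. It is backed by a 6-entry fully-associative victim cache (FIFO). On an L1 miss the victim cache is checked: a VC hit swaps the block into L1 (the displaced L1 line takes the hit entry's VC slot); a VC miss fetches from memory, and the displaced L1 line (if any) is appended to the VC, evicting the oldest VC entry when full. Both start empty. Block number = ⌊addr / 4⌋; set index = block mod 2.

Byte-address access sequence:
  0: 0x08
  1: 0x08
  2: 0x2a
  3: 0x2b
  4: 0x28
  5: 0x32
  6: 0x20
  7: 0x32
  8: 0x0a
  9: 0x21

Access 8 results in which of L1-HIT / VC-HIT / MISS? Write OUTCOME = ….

OUTCOME = VC-HIT

#0 0x8→b2/s0 MISS; vc=[]
#1 0x8→b2/s0 L1-HIT; vc=[]
#2 0x2a→b10/s0 MISS; vc=[2]
#3 0x2b→b10/s0 L1-HIT; vc=[2]
#4 0x28→b10/s0 L1-HIT; vc=[2]
#5 0x32→b12/s0 MISS; vc=[2,10]
#6 0x20→b8/s0 MISS; vc=[2,10,12]
#7 0x32→b12/s0 VC-HIT; vc=[2,10,8]
#8 0xa→b2/s0 VC-HIT; vc=[12,10,8]
#9 0x21→b8/s0 VC-HIT; vc=[12,10,2]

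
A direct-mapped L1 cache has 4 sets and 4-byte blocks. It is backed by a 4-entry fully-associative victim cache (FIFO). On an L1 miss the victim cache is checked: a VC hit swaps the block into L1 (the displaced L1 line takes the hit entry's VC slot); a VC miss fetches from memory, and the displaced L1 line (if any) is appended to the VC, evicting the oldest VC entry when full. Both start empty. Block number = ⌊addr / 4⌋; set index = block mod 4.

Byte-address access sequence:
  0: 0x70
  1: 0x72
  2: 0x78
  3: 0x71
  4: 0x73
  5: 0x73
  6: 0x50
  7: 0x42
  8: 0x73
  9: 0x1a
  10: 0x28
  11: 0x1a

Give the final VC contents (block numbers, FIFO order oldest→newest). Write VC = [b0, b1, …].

VC = [16, 20, 30, 10]

  [0] addr=0x70 blk=28 s=0: MISS | VC []
  [1] addr=0x72 blk=28 s=0: L1-HIT | VC []
  [2] addr=0x78 blk=30 s=2: MISS | VC []
  [3] addr=0x71 blk=28 s=0: L1-HIT | VC []
  [4] addr=0x73 blk=28 s=0: L1-HIT | VC []
  [5] addr=0x73 blk=28 s=0: L1-HIT | VC []
  [6] addr=0x50 blk=20 s=0: MISS | VC [28]
  [7] addr=0x42 blk=16 s=0: MISS | VC [28, 20]
  [8] addr=0x73 blk=28 s=0: VC-HIT | VC [16, 20]
  [9] addr=0x1a blk=6 s=2: MISS | VC [16, 20, 30]
  [10] addr=0x28 blk=10 s=2: MISS | VC [16, 20, 30, 6]
  [11] addr=0x1a blk=6 s=2: VC-HIT | VC [16, 20, 30, 10]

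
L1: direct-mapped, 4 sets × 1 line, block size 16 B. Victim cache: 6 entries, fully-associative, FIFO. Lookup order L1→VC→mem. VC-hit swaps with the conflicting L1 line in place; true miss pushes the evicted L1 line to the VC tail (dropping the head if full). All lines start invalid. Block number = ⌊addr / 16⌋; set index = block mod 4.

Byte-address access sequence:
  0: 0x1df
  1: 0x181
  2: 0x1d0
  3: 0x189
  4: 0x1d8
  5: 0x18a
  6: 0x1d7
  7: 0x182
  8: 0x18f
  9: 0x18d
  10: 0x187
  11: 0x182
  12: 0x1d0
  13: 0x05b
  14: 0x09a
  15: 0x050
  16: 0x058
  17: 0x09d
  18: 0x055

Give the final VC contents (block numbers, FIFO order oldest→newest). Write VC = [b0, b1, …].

#0 0x1df→b29/s1 MISS; vc=[]
#1 0x181→b24/s0 MISS; vc=[]
#2 0x1d0→b29/s1 L1-HIT; vc=[]
#3 0x189→b24/s0 L1-HIT; vc=[]
#4 0x1d8→b29/s1 L1-HIT; vc=[]
#5 0x18a→b24/s0 L1-HIT; vc=[]
#6 0x1d7→b29/s1 L1-HIT; vc=[]
#7 0x182→b24/s0 L1-HIT; vc=[]
#8 0x18f→b24/s0 L1-HIT; vc=[]
#9 0x18d→b24/s0 L1-HIT; vc=[]
#10 0x187→b24/s0 L1-HIT; vc=[]
#11 0x182→b24/s0 L1-HIT; vc=[]
#12 0x1d0→b29/s1 L1-HIT; vc=[]
#13 0x5b→b5/s1 MISS; vc=[29]
#14 0x9a→b9/s1 MISS; vc=[29,5]
#15 0x50→b5/s1 VC-HIT; vc=[29,9]
#16 0x58→b5/s1 L1-HIT; vc=[29,9]
#17 0x9d→b9/s1 VC-HIT; vc=[29,5]
#18 0x55→b5/s1 VC-HIT; vc=[29,9]

VC = [29, 9]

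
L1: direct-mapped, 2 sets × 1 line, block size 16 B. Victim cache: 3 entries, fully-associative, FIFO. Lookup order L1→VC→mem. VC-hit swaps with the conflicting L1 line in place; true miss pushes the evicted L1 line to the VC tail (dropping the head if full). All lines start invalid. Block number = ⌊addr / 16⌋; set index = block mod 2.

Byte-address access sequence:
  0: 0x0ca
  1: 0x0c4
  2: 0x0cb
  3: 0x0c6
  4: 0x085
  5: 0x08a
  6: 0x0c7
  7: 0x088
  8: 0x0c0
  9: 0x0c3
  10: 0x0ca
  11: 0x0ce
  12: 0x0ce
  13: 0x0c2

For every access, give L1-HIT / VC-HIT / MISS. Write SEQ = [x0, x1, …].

SEQ = [MISS, L1-HIT, L1-HIT, L1-HIT, MISS, L1-HIT, VC-HIT, VC-HIT, VC-HIT, L1-HIT, L1-HIT, L1-HIT, L1-HIT, L1-HIT]

0: 0xca (blk 12, set 0) → MISS  vc=[]
1: 0xc4 (blk 12, set 0) → L1-HIT  vc=[]
2: 0xcb (blk 12, set 0) → L1-HIT  vc=[]
3: 0xc6 (blk 12, set 0) → L1-HIT  vc=[]
4: 0x85 (blk 8, set 0) → MISS  vc=[12]
5: 0x8a (blk 8, set 0) → L1-HIT  vc=[12]
6: 0xc7 (blk 12, set 0) → VC-HIT  vc=[8]
7: 0x88 (blk 8, set 0) → VC-HIT  vc=[12]
8: 0xc0 (blk 12, set 0) → VC-HIT  vc=[8]
9: 0xc3 (blk 12, set 0) → L1-HIT  vc=[8]
10: 0xca (blk 12, set 0) → L1-HIT  vc=[8]
11: 0xce (blk 12, set 0) → L1-HIT  vc=[8]
12: 0xce (blk 12, set 0) → L1-HIT  vc=[8]
13: 0xc2 (blk 12, set 0) → L1-HIT  vc=[8]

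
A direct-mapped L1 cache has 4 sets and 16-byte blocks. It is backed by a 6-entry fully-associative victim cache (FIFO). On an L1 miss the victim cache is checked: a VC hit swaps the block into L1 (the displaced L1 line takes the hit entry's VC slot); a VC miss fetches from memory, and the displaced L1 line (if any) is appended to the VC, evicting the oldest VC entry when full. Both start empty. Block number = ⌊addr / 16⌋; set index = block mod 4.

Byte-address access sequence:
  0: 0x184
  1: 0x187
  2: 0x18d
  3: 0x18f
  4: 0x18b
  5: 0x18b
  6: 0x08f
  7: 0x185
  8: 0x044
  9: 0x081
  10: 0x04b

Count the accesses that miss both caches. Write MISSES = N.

MISSES = 3

0: 0x184 (blk 24, set 0) → MISS  vc=[]
1: 0x187 (blk 24, set 0) → L1-HIT  vc=[]
2: 0x18d (blk 24, set 0) → L1-HIT  vc=[]
3: 0x18f (blk 24, set 0) → L1-HIT  vc=[]
4: 0x18b (blk 24, set 0) → L1-HIT  vc=[]
5: 0x18b (blk 24, set 0) → L1-HIT  vc=[]
6: 0x8f (blk 8, set 0) → MISS  vc=[24]
7: 0x185 (blk 24, set 0) → VC-HIT  vc=[8]
8: 0x44 (blk 4, set 0) → MISS  vc=[8, 24]
9: 0x81 (blk 8, set 0) → VC-HIT  vc=[4, 24]
10: 0x4b (blk 4, set 0) → VC-HIT  vc=[8, 24]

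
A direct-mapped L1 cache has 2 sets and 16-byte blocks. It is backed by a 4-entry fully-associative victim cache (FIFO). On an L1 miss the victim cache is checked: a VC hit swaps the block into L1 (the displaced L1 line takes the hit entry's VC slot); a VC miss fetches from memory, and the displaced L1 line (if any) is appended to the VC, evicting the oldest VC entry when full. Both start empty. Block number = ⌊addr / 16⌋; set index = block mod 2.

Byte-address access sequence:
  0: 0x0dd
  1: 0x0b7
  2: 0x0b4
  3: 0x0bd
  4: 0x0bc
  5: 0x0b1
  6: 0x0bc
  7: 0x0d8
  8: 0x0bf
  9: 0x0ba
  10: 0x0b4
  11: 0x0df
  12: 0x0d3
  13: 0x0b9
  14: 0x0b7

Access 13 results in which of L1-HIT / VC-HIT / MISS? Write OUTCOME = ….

OUTCOME = VC-HIT

0: 0xdd (blk 13, set 1) → MISS  vc=[]
1: 0xb7 (blk 11, set 1) → MISS  vc=[13]
2: 0xb4 (blk 11, set 1) → L1-HIT  vc=[13]
3: 0xbd (blk 11, set 1) → L1-HIT  vc=[13]
4: 0xbc (blk 11, set 1) → L1-HIT  vc=[13]
5: 0xb1 (blk 11, set 1) → L1-HIT  vc=[13]
6: 0xbc (blk 11, set 1) → L1-HIT  vc=[13]
7: 0xd8 (blk 13, set 1) → VC-HIT  vc=[11]
8: 0xbf (blk 11, set 1) → VC-HIT  vc=[13]
9: 0xba (blk 11, set 1) → L1-HIT  vc=[13]
10: 0xb4 (blk 11, set 1) → L1-HIT  vc=[13]
11: 0xdf (blk 13, set 1) → VC-HIT  vc=[11]
12: 0xd3 (blk 13, set 1) → L1-HIT  vc=[11]
13: 0xb9 (blk 11, set 1) → VC-HIT  vc=[13]
14: 0xb7 (blk 11, set 1) → L1-HIT  vc=[13]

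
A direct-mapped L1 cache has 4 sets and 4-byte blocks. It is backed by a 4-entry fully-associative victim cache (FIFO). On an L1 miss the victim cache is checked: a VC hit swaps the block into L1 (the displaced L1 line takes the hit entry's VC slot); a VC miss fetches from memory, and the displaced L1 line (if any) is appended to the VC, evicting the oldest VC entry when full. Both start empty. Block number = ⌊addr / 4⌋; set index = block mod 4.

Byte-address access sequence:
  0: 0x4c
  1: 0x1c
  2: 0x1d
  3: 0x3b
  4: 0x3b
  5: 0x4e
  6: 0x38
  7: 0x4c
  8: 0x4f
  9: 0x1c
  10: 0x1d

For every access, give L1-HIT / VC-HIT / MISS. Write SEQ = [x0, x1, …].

0: 0x4c (blk 19, set 3) → MISS  vc=[]
1: 0x1c (blk 7, set 3) → MISS  vc=[19]
2: 0x1d (blk 7, set 3) → L1-HIT  vc=[19]
3: 0x3b (blk 14, set 2) → MISS  vc=[19]
4: 0x3b (blk 14, set 2) → L1-HIT  vc=[19]
5: 0x4e (blk 19, set 3) → VC-HIT  vc=[7]
6: 0x38 (blk 14, set 2) → L1-HIT  vc=[7]
7: 0x4c (blk 19, set 3) → L1-HIT  vc=[7]
8: 0x4f (blk 19, set 3) → L1-HIT  vc=[7]
9: 0x1c (blk 7, set 3) → VC-HIT  vc=[19]
10: 0x1d (blk 7, set 3) → L1-HIT  vc=[19]

SEQ = [MISS, MISS, L1-HIT, MISS, L1-HIT, VC-HIT, L1-HIT, L1-HIT, L1-HIT, VC-HIT, L1-HIT]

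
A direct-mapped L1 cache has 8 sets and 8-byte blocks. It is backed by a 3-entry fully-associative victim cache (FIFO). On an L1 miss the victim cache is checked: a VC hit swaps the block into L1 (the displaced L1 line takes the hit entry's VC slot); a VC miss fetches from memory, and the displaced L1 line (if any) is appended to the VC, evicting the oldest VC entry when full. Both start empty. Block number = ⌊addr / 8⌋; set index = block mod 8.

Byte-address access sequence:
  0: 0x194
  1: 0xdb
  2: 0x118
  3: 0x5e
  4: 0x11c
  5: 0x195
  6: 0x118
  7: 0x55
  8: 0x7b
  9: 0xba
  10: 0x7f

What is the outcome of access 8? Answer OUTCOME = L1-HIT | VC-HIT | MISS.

OUTCOME = MISS

0: 0x194 (blk 50, set 2) → MISS  vc=[]
1: 0xdb (blk 27, set 3) → MISS  vc=[]
2: 0x118 (blk 35, set 3) → MISS  vc=[27]
3: 0x5e (blk 11, set 3) → MISS  vc=[27, 35]
4: 0x11c (blk 35, set 3) → VC-HIT  vc=[27, 11]
5: 0x195 (blk 50, set 2) → L1-HIT  vc=[27, 11]
6: 0x118 (blk 35, set 3) → L1-HIT  vc=[27, 11]
7: 0x55 (blk 10, set 2) → MISS  vc=[27, 11, 50]
8: 0x7b (blk 15, set 7) → MISS  vc=[27, 11, 50]
9: 0xba (blk 23, set 7) → MISS  vc=[11, 50, 15]
10: 0x7f (blk 15, set 7) → VC-HIT  vc=[11, 50, 23]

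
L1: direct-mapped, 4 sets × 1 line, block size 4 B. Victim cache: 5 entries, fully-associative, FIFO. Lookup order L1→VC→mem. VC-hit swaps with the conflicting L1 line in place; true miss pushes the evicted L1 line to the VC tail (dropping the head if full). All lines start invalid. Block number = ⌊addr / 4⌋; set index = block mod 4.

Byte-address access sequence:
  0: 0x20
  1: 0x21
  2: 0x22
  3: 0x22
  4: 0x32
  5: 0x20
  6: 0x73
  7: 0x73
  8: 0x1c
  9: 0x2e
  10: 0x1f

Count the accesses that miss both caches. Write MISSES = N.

MISSES = 5

#0 0x20→b8/s0 MISS; vc=[]
#1 0x21→b8/s0 L1-HIT; vc=[]
#2 0x22→b8/s0 L1-HIT; vc=[]
#3 0x22→b8/s0 L1-HIT; vc=[]
#4 0x32→b12/s0 MISS; vc=[8]
#5 0x20→b8/s0 VC-HIT; vc=[12]
#6 0x73→b28/s0 MISS; vc=[12,8]
#7 0x73→b28/s0 L1-HIT; vc=[12,8]
#8 0x1c→b7/s3 MISS; vc=[12,8]
#9 0x2e→b11/s3 MISS; vc=[12,8,7]
#10 0x1f→b7/s3 VC-HIT; vc=[12,8,11]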